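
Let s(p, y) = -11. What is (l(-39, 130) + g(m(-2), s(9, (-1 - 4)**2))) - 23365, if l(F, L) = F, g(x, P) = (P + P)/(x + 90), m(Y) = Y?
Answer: -93617/4 ≈ -23404.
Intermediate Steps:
g(x, P) = 2*P/(90 + x) (g(x, P) = (2*P)/(90 + x) = 2*P/(90 + x))
(l(-39, 130) + g(m(-2), s(9, (-1 - 4)**2))) - 23365 = (-39 + 2*(-11)/(90 - 2)) - 23365 = (-39 + 2*(-11)/88) - 23365 = (-39 + 2*(-11)*(1/88)) - 23365 = (-39 - 1/4) - 23365 = -157/4 - 23365 = -93617/4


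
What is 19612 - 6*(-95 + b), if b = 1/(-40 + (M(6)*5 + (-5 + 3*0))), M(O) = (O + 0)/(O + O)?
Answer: 1715482/85 ≈ 20182.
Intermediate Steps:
M(O) = 1/2 (M(O) = O/((2*O)) = O*(1/(2*O)) = 1/2)
b = -2/85 (b = 1/(-40 + ((1/2)*5 + (-5 + 3*0))) = 1/(-40 + (5/2 + (-5 + 0))) = 1/(-40 + (5/2 - 5)) = 1/(-40 - 5/2) = 1/(-85/2) = -2/85 ≈ -0.023529)
19612 - 6*(-95 + b) = 19612 - 6*(-95 - 2/85) = 19612 - 6*(-8077/85) = 19612 + 48462/85 = 1715482/85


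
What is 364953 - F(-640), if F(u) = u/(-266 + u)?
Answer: 165323389/453 ≈ 3.6495e+5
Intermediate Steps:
364953 - F(-640) = 364953 - (-640)/(-266 - 640) = 364953 - (-640)/(-906) = 364953 - (-640)*(-1)/906 = 364953 - 1*320/453 = 364953 - 320/453 = 165323389/453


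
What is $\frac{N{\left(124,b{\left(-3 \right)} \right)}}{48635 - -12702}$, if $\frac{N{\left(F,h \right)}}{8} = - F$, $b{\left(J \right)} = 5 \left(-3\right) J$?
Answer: $- \frac{992}{61337} \approx -0.016173$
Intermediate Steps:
$b{\left(J \right)} = - 15 J$
$N{\left(F,h \right)} = - 8 F$ ($N{\left(F,h \right)} = 8 \left(- F\right) = - 8 F$)
$\frac{N{\left(124,b{\left(-3 \right)} \right)}}{48635 - -12702} = \frac{\left(-8\right) 124}{48635 - -12702} = - \frac{992}{48635 + 12702} = - \frac{992}{61337}$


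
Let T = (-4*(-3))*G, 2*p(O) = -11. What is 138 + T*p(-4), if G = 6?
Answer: -258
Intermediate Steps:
p(O) = -11/2 (p(O) = (½)*(-11) = -11/2)
T = 72 (T = -4*(-3)*6 = 12*6 = 72)
138 + T*p(-4) = 138 + 72*(-11/2) = 138 - 396 = -258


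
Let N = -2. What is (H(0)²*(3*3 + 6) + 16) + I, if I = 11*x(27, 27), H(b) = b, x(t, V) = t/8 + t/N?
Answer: -763/8 ≈ -95.375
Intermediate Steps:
x(t, V) = -3*t/8 (x(t, V) = t/8 + t/(-2) = t*(⅛) + t*(-½) = t/8 - t/2 = -3*t/8)
I = -891/8 (I = 11*(-3/8*27) = 11*(-81/8) = -891/8 ≈ -111.38)
(H(0)²*(3*3 + 6) + 16) + I = (0²*(3*3 + 6) + 16) - 891/8 = (0*(9 + 6) + 16) - 891/8 = (0*15 + 16) - 891/8 = (0 + 16) - 891/8 = 16 - 891/8 = -763/8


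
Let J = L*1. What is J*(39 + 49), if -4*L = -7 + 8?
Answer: -22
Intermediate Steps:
L = -1/4 (L = -(-7 + 8)/4 = -1/4*1 = -1/4 ≈ -0.25000)
J = -1/4 (J = -1/4*1 = -1/4 ≈ -0.25000)
J*(39 + 49) = -(39 + 49)/4 = -1/4*88 = -22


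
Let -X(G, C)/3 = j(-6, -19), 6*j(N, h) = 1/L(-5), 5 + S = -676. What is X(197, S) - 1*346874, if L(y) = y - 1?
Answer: -4162487/12 ≈ -3.4687e+5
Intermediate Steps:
S = -681 (S = -5 - 676 = -681)
L(y) = -1 + y
j(N, h) = -1/36 (j(N, h) = 1/(6*(-1 - 5)) = (⅙)/(-6) = (⅙)*(-⅙) = -1/36)
X(G, C) = 1/12 (X(G, C) = -3*(-1/36) = 1/12)
X(197, S) - 1*346874 = 1/12 - 1*346874 = 1/12 - 346874 = -4162487/12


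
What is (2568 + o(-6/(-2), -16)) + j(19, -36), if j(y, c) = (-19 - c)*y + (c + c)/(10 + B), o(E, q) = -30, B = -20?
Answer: 14341/5 ≈ 2868.2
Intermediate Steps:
j(y, c) = -c/5 + y*(-19 - c) (j(y, c) = (-19 - c)*y + (c + c)/(10 - 20) = y*(-19 - c) + (2*c)/(-10) = y*(-19 - c) + (2*c)*(-⅒) = y*(-19 - c) - c/5 = -c/5 + y*(-19 - c))
(2568 + o(-6/(-2), -16)) + j(19, -36) = (2568 - 30) + (-19*19 - ⅕*(-36) - 1*(-36)*19) = 2538 + (-361 + 36/5 + 684) = 2538 + 1651/5 = 14341/5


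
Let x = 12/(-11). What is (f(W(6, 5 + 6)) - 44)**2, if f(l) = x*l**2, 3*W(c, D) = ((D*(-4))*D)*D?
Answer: 106242412300816/9 ≈ 1.1805e+13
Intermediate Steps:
x = -12/11 (x = 12*(-1/11) = -12/11 ≈ -1.0909)
W(c, D) = -4*D**3/3 (W(c, D) = (((D*(-4))*D)*D)/3 = (((-4*D)*D)*D)/3 = ((-4*D**2)*D)/3 = (-4*D**3)/3 = -4*D**3/3)
f(l) = -12*l**2/11
(f(W(6, 5 + 6)) - 44)**2 = (-12*16*(5 + 6)**6/9/11 - 44)**2 = (-12*(-4/3*11**3)**2/11 - 44)**2 = (-12*(-4/3*1331)**2/11 - 44)**2 = (-12*(-5324/3)**2/11 - 44)**2 = (-12/11*28344976/9 - 44)**2 = (-10307264/3 - 44)**2 = (-10307396/3)**2 = 106242412300816/9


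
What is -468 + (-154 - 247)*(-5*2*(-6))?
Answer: -24528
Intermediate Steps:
-468 + (-154 - 247)*(-5*2*(-6)) = -468 - (-4010)*(-6) = -468 - 401*60 = -468 - 24060 = -24528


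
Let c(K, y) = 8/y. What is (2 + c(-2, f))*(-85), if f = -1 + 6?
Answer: -306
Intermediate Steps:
f = 5
(2 + c(-2, f))*(-85) = (2 + 8/5)*(-85) = (18/5)*(-85) = -306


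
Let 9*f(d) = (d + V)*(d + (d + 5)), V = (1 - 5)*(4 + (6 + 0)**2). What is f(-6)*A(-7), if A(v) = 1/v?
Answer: -166/9 ≈ -18.444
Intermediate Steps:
V = -160 (V = -4*(4 + 6**2) = -4*(4 + 36) = -4*40 = -160)
f(d) = (-160 + d)*(5 + 2*d)/9 (f(d) = ((d - 160)*(d + (d + 5)))/9 = ((-160 + d)*(d + (5 + d)))/9 = ((-160 + d)*(5 + 2*d))/9 = (-160 + d)*(5 + 2*d)/9)
f(-6)*A(-7) = (-800/9 - 35*(-6) + (2/9)*(-6)**2)/(-7) = (-800/9 + 210 + (2/9)*36)*(-1/7) = (-800/9 + 210 + 8)*(-1/7) = (1162/9)*(-1/7) = -166/9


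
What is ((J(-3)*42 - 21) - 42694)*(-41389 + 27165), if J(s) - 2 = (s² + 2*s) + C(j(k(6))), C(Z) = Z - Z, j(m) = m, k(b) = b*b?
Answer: 604591120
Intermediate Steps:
k(b) = b²
C(Z) = 0
J(s) = 2 + s² + 2*s (J(s) = 2 + ((s² + 2*s) + 0) = 2 + (s² + 2*s) = 2 + s² + 2*s)
((J(-3)*42 - 21) - 42694)*(-41389 + 27165) = (((2 + (-3)² + 2*(-3))*42 - 21) - 42694)*(-41389 + 27165) = (((2 + 9 - 6)*42 - 21) - 42694)*(-14224) = ((5*42 - 21) - 42694)*(-14224) = ((210 - 21) - 42694)*(-14224) = (189 - 42694)*(-14224) = -42505*(-14224) = 604591120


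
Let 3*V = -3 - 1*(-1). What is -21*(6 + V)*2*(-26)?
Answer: 5824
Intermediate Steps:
V = -2/3 (V = (-3 - 1*(-1))/3 = (-3 + 1)/3 = (1/3)*(-2) = -2/3 ≈ -0.66667)
-21*(6 + V)*2*(-26) = -21*(6 - 2/3)*2*(-26) = -112*2*(-26) = -21*32/3*(-26) = -224*(-26) = 5824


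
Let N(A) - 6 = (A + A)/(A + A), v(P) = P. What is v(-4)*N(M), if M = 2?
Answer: -28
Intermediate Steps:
N(A) = 7 (N(A) = 6 + (A + A)/(A + A) = 6 + (2*A)/((2*A)) = 6 + (2*A)*(1/(2*A)) = 6 + 1 = 7)
v(-4)*N(M) = -4*7 = -28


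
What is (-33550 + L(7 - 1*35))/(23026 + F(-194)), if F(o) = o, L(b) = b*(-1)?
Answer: -16761/11416 ≈ -1.4682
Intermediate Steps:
L(b) = -b
(-33550 + L(7 - 1*35))/(23026 + F(-194)) = (-33550 - (7 - 1*35))/(23026 - 194) = (-33550 - (7 - 35))/22832 = (-33550 - 1*(-28))*(1/22832) = (-33550 + 28)*(1/22832) = -33522*1/22832 = -16761/11416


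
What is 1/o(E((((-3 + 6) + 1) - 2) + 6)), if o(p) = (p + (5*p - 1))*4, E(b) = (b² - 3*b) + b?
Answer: 1/1148 ≈ 0.00087108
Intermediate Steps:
E(b) = b² - 2*b
o(p) = -4 + 24*p (o(p) = (p + (-1 + 5*p))*4 = (-1 + 6*p)*4 = -4 + 24*p)
1/o(E((((-3 + 6) + 1) - 2) + 6)) = 1/(-4 + 24*(((((-3 + 6) + 1) - 2) + 6)*(-2 + ((((-3 + 6) + 1) - 2) + 6)))) = 1/(-4 + 24*((((3 + 1) - 2) + 6)*(-2 + (((3 + 1) - 2) + 6)))) = 1/(-4 + 24*(((4 - 2) + 6)*(-2 + ((4 - 2) + 6)))) = 1/(-4 + 24*((2 + 6)*(-2 + (2 + 6)))) = 1/(-4 + 24*(8*(-2 + 8))) = 1/(-4 + 24*(8*6)) = 1/(-4 + 24*48) = 1/(-4 + 1152) = 1/1148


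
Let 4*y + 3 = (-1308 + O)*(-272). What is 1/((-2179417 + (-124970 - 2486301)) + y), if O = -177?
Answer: -4/18758835 ≈ -2.1323e-7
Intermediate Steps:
y = 403917/4 (y = -¾ + ((-1308 - 177)*(-272))/4 = -¾ + (-1485*(-272))/4 = -¾ + (¼)*403920 = -¾ + 100980 = 403917/4 ≈ 1.0098e+5)
1/((-2179417 + (-124970 - 2486301)) + y) = 1/((-2179417 + (-124970 - 2486301)) + 403917/4) = 1/((-2179417 - 2611271) + 403917/4) = 1/(-4790688 + 403917/4) = 1/(-18758835/4) = -4/18758835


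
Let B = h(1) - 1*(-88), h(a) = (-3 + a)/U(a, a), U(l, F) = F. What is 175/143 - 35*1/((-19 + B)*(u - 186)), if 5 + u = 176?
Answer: 36176/28743 ≈ 1.2586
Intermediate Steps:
u = 171 (u = -5 + 176 = 171)
h(a) = (-3 + a)/a
B = 86 (B = (-3 + 1)/1 - 1*(-88) = 1*(-2) + 88 = -2 + 88 = 86)
175/143 - 35*1/((-19 + B)*(u - 186)) = 175/143 - 35*1/((-19 + 86)*(171 - 186)) = 175*(1/143) - 35/(67*(-15)) = 175/143 - 35/(-1005) = 175/143 - 35*(-1/1005) = 175/143 + 7/201 = 36176/28743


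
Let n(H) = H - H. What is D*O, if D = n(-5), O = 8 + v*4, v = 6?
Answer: 0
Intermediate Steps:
n(H) = 0
O = 32 (O = 8 + 6*4 = 8 + 24 = 32)
D = 0
D*O = 0*32 = 0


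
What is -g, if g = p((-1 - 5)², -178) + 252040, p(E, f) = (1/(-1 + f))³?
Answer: -1445534841559/5735339 ≈ -2.5204e+5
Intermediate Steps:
p(E, f) = (-1 + f)⁻³
g = 1445534841559/5735339 (g = (-1 - 178)⁻³ + 252040 = (-179)⁻³ + 252040 = -1/5735339 + 252040 = 1445534841559/5735339 ≈ 2.5204e+5)
-g = -1*1445534841559/5735339 = -1445534841559/5735339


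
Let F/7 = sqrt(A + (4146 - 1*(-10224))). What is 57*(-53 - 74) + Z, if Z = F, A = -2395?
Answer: -7239 + 35*sqrt(479) ≈ -6473.0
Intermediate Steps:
F = 35*sqrt(479) (F = 7*sqrt(-2395 + (4146 - 1*(-10224))) = 7*sqrt(-2395 + (4146 + 10224)) = 7*sqrt(-2395 + 14370) = 7*sqrt(11975) = 7*(5*sqrt(479)) = 35*sqrt(479) ≈ 766.01)
Z = 35*sqrt(479) ≈ 766.01
57*(-53 - 74) + Z = 57*(-53 - 74) + 35*sqrt(479) = 57*(-127) + 35*sqrt(479) = -7239 + 35*sqrt(479)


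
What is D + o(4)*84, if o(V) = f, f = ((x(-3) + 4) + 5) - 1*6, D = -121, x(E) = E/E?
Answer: 215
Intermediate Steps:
x(E) = 1
f = 4 (f = ((1 + 4) + 5) - 1*6 = (5 + 5) - 6 = 10 - 6 = 4)
o(V) = 4
D + o(4)*84 = -121 + 4*84 = -121 + 336 = 215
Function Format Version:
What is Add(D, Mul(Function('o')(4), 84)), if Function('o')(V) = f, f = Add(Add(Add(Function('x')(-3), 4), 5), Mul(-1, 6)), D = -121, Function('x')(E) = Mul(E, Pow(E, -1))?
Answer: 215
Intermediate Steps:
Function('x')(E) = 1
f = 4 (f = Add(Add(Add(1, 4), 5), Mul(-1, 6)) = Add(Add(5, 5), -6) = Add(10, -6) = 4)
Function('o')(V) = 4
Add(D, Mul(Function('o')(4), 84)) = Add(-121, Mul(4, 84)) = Add(-121, 336) = 215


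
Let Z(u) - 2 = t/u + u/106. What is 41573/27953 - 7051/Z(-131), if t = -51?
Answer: -2736217554517/447723201 ≈ -6111.4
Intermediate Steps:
Z(u) = 2 - 51/u + u/106 (Z(u) = 2 + (-51/u + u/106) = 2 - 51/u + u/106)
41573/27953 - 7051/Z(-131) = 41573/27953 - 7051/(2 - 51/(-131) + (1/106)*(-131)) = 41573*(1/27953) - 7051/(2 - 51*(-1/131) - 131/106) = 41573/27953 - 7051/(2 + 51/131 - 131/106) = 41573/27953 - 7051/16017/13886 = 41573/27953 - 7051*13886/16017 = 41573/27953 - 97910186/16017 = -2736217554517/447723201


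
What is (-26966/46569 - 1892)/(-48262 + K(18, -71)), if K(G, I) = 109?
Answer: 88135514/2242437057 ≈ 0.039303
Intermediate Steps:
(-26966/46569 - 1892)/(-48262 + K(18, -71)) = (-26966/46569 - 1892)/(-48262 + 109) = (-26966*1/46569 - 1892)/(-48153) = (-26966/46569 - 1892)*(-1/48153) = -88135514/46569*(-1/48153) = 88135514/2242437057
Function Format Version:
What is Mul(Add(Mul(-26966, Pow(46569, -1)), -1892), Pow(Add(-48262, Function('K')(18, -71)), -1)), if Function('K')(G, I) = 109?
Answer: Rational(88135514, 2242437057) ≈ 0.039303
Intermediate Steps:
Mul(Add(Mul(-26966, Pow(46569, -1)), -1892), Pow(Add(-48262, Function('K')(18, -71)), -1)) = Mul(Add(Mul(-26966, Pow(46569, -1)), -1892), Pow(Add(-48262, 109), -1)) = Mul(Add(Mul(-26966, Rational(1, 46569)), -1892), Pow(-48153, -1)) = Mul(Add(Rational(-26966, 46569), -1892), Rational(-1, 48153)) = Mul(Rational(-88135514, 46569), Rational(-1, 48153)) = Rational(88135514, 2242437057)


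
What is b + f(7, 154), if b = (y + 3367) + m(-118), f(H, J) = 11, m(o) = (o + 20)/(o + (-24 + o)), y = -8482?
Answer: -663471/130 ≈ -5103.6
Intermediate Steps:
m(o) = (20 + o)/(-24 + 2*o)
b = -664901/130 (b = (-8482 + 3367) + (20 - 118)/(2*(-12 - 118)) = -5115 + (½)*(-98)/(-130) = -5115 + (½)*(-1/130)*(-98) = -5115 + 49/130 = -664901/130 ≈ -5114.6)
b + f(7, 154) = -664901/130 + 11 = -663471/130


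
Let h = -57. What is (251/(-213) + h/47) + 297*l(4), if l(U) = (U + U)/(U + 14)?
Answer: 1297514/10011 ≈ 129.61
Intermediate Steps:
l(U) = 2*U/(14 + U) (l(U) = (2*U)/(14 + U) = 2*U/(14 + U))
(251/(-213) + h/47) + 297*l(4) = (251/(-213) - 57/47) + 297*(2*4/(14 + 4)) = (251*(-1/213) - 57*1/47) + 297*(2*4/18) = (-251/213 - 57/47) + 297*(2*4*(1/18)) = -23938/10011 + 297*(4/9) = -23938/10011 + 132 = 1297514/10011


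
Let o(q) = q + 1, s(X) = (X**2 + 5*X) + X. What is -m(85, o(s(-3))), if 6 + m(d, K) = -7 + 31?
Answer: -18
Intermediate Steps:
s(X) = X**2 + 6*X
o(q) = 1 + q
m(d, K) = 18 (m(d, K) = -6 + (-7 + 31) = -6 + 24 = 18)
-m(85, o(s(-3))) = -1*18 = -18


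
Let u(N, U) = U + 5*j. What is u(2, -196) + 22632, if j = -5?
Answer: 22411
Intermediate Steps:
u(N, U) = -25 + U (u(N, U) = U + 5*(-5) = U - 25 = -25 + U)
u(2, -196) + 22632 = (-25 - 196) + 22632 = -221 + 22632 = 22411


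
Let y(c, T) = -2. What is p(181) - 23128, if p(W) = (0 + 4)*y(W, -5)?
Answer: -23136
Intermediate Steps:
p(W) = -8 (p(W) = (0 + 4)*(-2) = 4*(-2) = -8)
p(181) - 23128 = -8 - 23128 = -23136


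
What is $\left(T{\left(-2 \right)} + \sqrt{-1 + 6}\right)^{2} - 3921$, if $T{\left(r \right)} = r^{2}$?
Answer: $-3900 + 8 \sqrt{5} \approx -3882.1$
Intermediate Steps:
$\left(T{\left(-2 \right)} + \sqrt{-1 + 6}\right)^{2} - 3921 = \left(\left(-2\right)^{2} + \sqrt{-1 + 6}\right)^{2} - 3921 = \left(4 + \sqrt{5}\right)^{2} - 3921 = -3921 + \left(4 + \sqrt{5}\right)^{2}$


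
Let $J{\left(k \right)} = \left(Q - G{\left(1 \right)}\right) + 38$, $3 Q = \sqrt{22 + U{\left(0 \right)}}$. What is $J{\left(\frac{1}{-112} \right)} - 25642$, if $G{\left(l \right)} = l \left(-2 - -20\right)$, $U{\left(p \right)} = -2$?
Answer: $-25622 + \frac{2 \sqrt{5}}{3} \approx -25621.0$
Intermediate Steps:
$G{\left(l \right)} = 18 l$ ($G{\left(l \right)} = l \left(-2 + 20\right) = l 18 = 18 l$)
$Q = \frac{2 \sqrt{5}}{3}$ ($Q = \frac{\sqrt{22 - 2}}{3} = \frac{\sqrt{20}}{3} = \frac{2 \sqrt{5}}{3} \approx 1.4907$)
$J{\left(k \right)} = 20 + \frac{2 \sqrt{5}}{3}$ ($J{\left(k \right)} = \left(\frac{2 \sqrt{5}}{3} - 18 \cdot 1\right) + 38 = \left(\frac{2 \sqrt{5}}{3} - 18\right) + 38 = \left(-18 + \frac{2 \sqrt{5}}{3}\right) + 38 = 20 + \frac{2 \sqrt{5}}{3}$)
$J{\left(\frac{1}{-112} \right)} - 25642 = \left(20 + \frac{2 \sqrt{5}}{3}\right) - 25642 = -25622 + \frac{2 \sqrt{5}}{3}$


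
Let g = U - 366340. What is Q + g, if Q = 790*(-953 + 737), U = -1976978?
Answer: -2513958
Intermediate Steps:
g = -2343318 (g = -1976978 - 366340 = -2343318)
Q = -170640 (Q = 790*(-216) = -170640)
Q + g = -170640 - 2343318 = -2513958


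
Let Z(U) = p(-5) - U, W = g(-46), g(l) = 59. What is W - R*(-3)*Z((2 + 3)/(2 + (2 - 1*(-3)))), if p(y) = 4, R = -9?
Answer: -208/7 ≈ -29.714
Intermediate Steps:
W = 59
Z(U) = 4 - U
W - R*(-3)*Z((2 + 3)/(2 + (2 - 1*(-3)))) = 59 - (-9*(-3))*(4 - (2 + 3)/(2 + (2 - 1*(-3)))) = 59 - 27*(4 - 5/(2 + (2 + 3))) = 59 - 27*(4 - 5/(2 + 5)) = 59 - 27*(4 - 5/7) = 59 - 27*23/7 = 59 - 1*621/7 = 59 - 621/7 = -208/7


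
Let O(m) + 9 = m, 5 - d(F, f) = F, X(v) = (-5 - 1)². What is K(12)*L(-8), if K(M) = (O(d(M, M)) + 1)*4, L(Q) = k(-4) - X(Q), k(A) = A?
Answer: 2400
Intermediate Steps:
X(v) = 36 (X(v) = (-6)² = 36)
d(F, f) = 5 - F
O(m) = -9 + m
L(Q) = -40 (L(Q) = -4 - 1*36 = -4 - 36 = -40)
K(M) = -12 - 4*M (K(M) = ((-9 + (5 - M)) + 1)*4 = ((-4 - M) + 1)*4 = (-3 - M)*4 = -12 - 4*M)
K(12)*L(-8) = (-12 - 4*12)*(-40) = (-12 - 48)*(-40) = -60*(-40) = 2400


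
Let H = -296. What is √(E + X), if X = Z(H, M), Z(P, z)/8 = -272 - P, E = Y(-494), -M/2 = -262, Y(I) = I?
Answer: I*√302 ≈ 17.378*I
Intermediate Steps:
M = 524 (M = -2*(-262) = 524)
E = -494
Z(P, z) = -2176 - 8*P (Z(P, z) = 8*(-272 - P) = -2176 - 8*P)
X = 192 (X = -2176 - 8*(-296) = -2176 + 2368 = 192)
√(E + X) = √(-494 + 192) = √(-302) = I*√302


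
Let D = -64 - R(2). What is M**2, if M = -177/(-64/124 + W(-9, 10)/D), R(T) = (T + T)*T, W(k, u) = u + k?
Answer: 156075564096/1399489 ≈ 1.1152e+5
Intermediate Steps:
W(k, u) = k + u
R(T) = 2*T**2 (R(T) = (2*T)*T = 2*T**2)
D = -72 (D = -64 - 2*2**2 = -64 - 2*4 = -64 - 1*8 = -64 - 8 = -72)
M = 395064/1183 (M = -177/(-64/124 + (-9 + 10)/(-72)) = -177/(-64*1/124 + 1*(-1/72)) = -177/(-16/31 - 1/72) = -177/(-1183/2232) = -177*(-2232/1183) = 395064/1183 ≈ 333.95)
M**2 = (395064/1183)**2 = 156075564096/1399489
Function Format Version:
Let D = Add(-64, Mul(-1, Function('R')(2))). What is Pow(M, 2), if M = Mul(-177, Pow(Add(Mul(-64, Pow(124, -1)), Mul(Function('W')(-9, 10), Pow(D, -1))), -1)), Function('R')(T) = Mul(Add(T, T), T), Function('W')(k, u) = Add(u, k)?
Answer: Rational(156075564096, 1399489) ≈ 1.1152e+5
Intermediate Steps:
Function('W')(k, u) = Add(k, u)
Function('R')(T) = Mul(2, Pow(T, 2)) (Function('R')(T) = Mul(Mul(2, T), T) = Mul(2, Pow(T, 2)))
D = -72 (D = Add(-64, Mul(-1, Mul(2, Pow(2, 2)))) = Add(-64, Mul(-1, Mul(2, 4))) = Add(-64, Mul(-1, 8)) = Add(-64, -8) = -72)
M = Rational(395064, 1183) (M = Mul(-177, Pow(Add(Mul(-64, Pow(124, -1)), Mul(Add(-9, 10), Pow(-72, -1))), -1)) = Mul(-177, Pow(Add(Mul(-64, Rational(1, 124)), Mul(1, Rational(-1, 72))), -1)) = Mul(-177, Pow(Add(Rational(-16, 31), Rational(-1, 72)), -1)) = Mul(-177, Pow(Rational(-1183, 2232), -1)) = Mul(-177, Rational(-2232, 1183)) = Rational(395064, 1183) ≈ 333.95)
Pow(M, 2) = Pow(Rational(395064, 1183), 2) = Rational(156075564096, 1399489)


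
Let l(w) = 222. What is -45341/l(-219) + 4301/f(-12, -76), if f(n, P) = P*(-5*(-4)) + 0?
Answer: -34936571/168720 ≈ -207.07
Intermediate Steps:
f(n, P) = 20*P (f(n, P) = P*20 + 0 = 20*P + 0 = 20*P)
-45341/l(-219) + 4301/f(-12, -76) = -45341/222 + 4301/((20*(-76))) = -45341*1/222 + 4301/(-1520) = -45341/222 + 4301*(-1/1520) = -45341/222 - 4301/1520 = -34936571/168720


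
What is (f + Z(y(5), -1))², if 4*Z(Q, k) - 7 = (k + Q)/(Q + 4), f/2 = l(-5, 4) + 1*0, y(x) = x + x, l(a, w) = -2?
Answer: 13689/3136 ≈ 4.3651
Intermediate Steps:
y(x) = 2*x
f = -4 (f = 2*(-2 + 1*0) = 2*(-2 + 0) = 2*(-2) = -4)
Z(Q, k) = 7/4 + (Q + k)/(4*(4 + Q)) (Z(Q, k) = 7/4 + ((k + Q)/(Q + 4))/4 = 7/4 + ((Q + k)/(4 + Q))/4 = 7/4 + (Q + k)/(4*(4 + Q)))
(f + Z(y(5), -1))² = (-4 + (28 - 1 + 8*(2*5))/(4*(4 + 2*5)))² = (-4 + (28 - 1 + 8*10)/(4*(4 + 10)))² = (-4 + (¼)*(28 - 1 + 80)/14)² = (-4 + (¼)*(1/14)*107)² = (-4 + 107/56)² = (-117/56)² = 13689/3136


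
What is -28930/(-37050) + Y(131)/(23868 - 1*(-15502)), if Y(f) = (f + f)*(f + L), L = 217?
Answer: 45170449/14586585 ≈ 3.0967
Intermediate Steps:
Y(f) = 2*f*(217 + f) (Y(f) = (f + f)*(f + 217) = (2*f)*(217 + f) = 2*f*(217 + f))
-28930/(-37050) + Y(131)/(23868 - 1*(-15502)) = -28930/(-37050) + (2*131*(217 + 131))/(23868 - 1*(-15502)) = -28930*(-1/37050) + (2*131*348)/(23868 + 15502) = 2893/3705 + 91176/39370 = 2893/3705 + 91176*(1/39370) = 2893/3705 + 45588/19685 = 45170449/14586585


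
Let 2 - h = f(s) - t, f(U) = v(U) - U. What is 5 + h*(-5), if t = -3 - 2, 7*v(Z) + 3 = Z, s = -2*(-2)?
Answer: 5/7 ≈ 0.71429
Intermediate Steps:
s = 4
v(Z) = -3/7 + Z/7
f(U) = -3/7 - 6*U/7 (f(U) = (-3/7 + U/7) - U = -3/7 - 6*U/7)
t = -5
h = 6/7 (h = 2 - ((-3/7 - 6/7*4) - 1*(-5)) = 2 - ((-3/7 - 24/7) + 5) = 2 - (-27/7 + 5) = 2 - 1*8/7 = 2 - 8/7 = 6/7 ≈ 0.85714)
5 + h*(-5) = 5 + (6/7)*(-5) = 5 - 30/7 = 5/7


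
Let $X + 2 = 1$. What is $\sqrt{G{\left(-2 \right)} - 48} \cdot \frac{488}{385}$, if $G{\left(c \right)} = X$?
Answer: $\frac{488 i}{55} \approx 8.8727 i$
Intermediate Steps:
$X = -1$ ($X = -2 + 1 = -1$)
$G{\left(c \right)} = -1$
$\sqrt{G{\left(-2 \right)} - 48} \cdot \frac{488}{385} = \sqrt{-1 - 48} \cdot \frac{488}{385} = \sqrt{-49} \cdot 488 \cdot \frac{1}{385} = 7 i \frac{488}{385} = \frac{488 i}{55}$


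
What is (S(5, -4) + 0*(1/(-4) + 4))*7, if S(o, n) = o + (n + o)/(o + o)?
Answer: 357/10 ≈ 35.700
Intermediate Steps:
S(o, n) = o + (n + o)/(2*o) (S(o, n) = o + (n + o)/((2*o)) = o + (n + o)*(1/(2*o)) = o + (n + o)/(2*o))
(S(5, -4) + 0*(1/(-4) + 4))*7 = ((½ + 5 + (½)*(-4)/5) + 0*(1/(-4) + 4))*7 = ((½ + 5 + (½)*(-4)*(⅕)) + 0*(-¼ + 4))*7 = ((½ + 5 - ⅖) + 0*(15/4))*7 = (51/10 + 0)*7 = (51/10)*7 = 357/10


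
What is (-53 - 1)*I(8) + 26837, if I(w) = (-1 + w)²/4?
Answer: 52351/2 ≈ 26176.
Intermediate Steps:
I(w) = (-1 + w)²/4 (I(w) = (-1 + w)²*(¼) = (-1 + w)²/4)
(-53 - 1)*I(8) + 26837 = (-53 - 1)*((-1 + 8)²/4) + 26837 = -27*7²/2 + 26837 = -27*49/2 + 26837 = -54*49/4 + 26837 = -1323/2 + 26837 = 52351/2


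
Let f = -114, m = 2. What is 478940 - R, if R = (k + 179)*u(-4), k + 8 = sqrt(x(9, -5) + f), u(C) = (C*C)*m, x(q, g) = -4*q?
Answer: 473468 - 160*I*sqrt(6) ≈ 4.7347e+5 - 391.92*I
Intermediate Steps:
u(C) = 2*C**2 (u(C) = (C*C)*2 = C**2*2 = 2*C**2)
k = -8 + 5*I*sqrt(6) (k = -8 + sqrt(-4*9 - 114) = -8 + sqrt(-36 - 114) = -8 + sqrt(-150) = -8 + 5*I*sqrt(6) ≈ -8.0 + 12.247*I)
R = 5472 + 160*I*sqrt(6) (R = ((-8 + 5*I*sqrt(6)) + 179)*(2*(-4)**2) = (171 + 5*I*sqrt(6))*(2*16) = (171 + 5*I*sqrt(6))*32 = 5472 + 160*I*sqrt(6) ≈ 5472.0 + 391.92*I)
478940 - R = 478940 - (5472 + 160*I*sqrt(6)) = 478940 + (-5472 - 160*I*sqrt(6)) = 473468 - 160*I*sqrt(6)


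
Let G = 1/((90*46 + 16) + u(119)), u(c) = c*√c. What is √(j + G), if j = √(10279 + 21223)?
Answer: √(√31502 + 1/(4156 + 119*√119)) ≈ 13.322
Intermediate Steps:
u(c) = c^(3/2)
j = √31502 ≈ 177.49
G = 1/(4156 + 119*√119) (G = 1/((90*46 + 16) + 119^(3/2)) = 1/((4140 + 16) + 119*√119) = 1/(4156 + 119*√119) ≈ 0.00018335)
√(j + G) = √(√31502 + (4156/15587177 - 119*√119/15587177)) = √(4156/15587177 + √31502 - 119*√119/15587177)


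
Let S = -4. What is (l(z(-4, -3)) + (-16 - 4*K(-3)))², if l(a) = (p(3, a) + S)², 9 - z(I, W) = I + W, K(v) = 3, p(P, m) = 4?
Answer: 784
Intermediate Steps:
z(I, W) = 9 - I - W (z(I, W) = 9 - (I + W) = 9 + (-I - W) = 9 - I - W)
l(a) = 0 (l(a) = (4 - 4)² = 0² = 0)
(l(z(-4, -3)) + (-16 - 4*K(-3)))² = (0 + (-16 - 4*3))² = (0 + (-16 - 1*12))² = (0 + (-16 - 12))² = (0 - 28)² = (-28)² = 784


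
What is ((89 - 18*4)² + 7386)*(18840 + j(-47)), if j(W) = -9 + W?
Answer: 144167200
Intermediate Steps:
((89 - 18*4)² + 7386)*(18840 + j(-47)) = ((89 - 18*4)² + 7386)*(18840 + (-9 - 47)) = ((89 - 72)² + 7386)*(18840 - 56) = (17² + 7386)*18784 = (289 + 7386)*18784 = 7675*18784 = 144167200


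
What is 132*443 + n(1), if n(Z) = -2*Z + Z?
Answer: 58475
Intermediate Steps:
n(Z) = -Z
132*443 + n(1) = 132*443 - 1*1 = 58476 - 1 = 58475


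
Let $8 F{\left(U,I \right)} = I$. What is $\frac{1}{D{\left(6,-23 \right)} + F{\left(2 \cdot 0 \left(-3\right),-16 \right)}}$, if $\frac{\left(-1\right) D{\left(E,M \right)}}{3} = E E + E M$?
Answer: $\frac{1}{304} \approx 0.0032895$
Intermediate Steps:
$D{\left(E,M \right)} = - 3 E^{2} - 3 E M$ ($D{\left(E,M \right)} = - 3 \left(E E + E M\right) = - 3 \left(E^{2} + E M\right) = - 3 E^{2} - 3 E M$)
$F{\left(U,I \right)} = \frac{I}{8}$
$\frac{1}{D{\left(6,-23 \right)} + F{\left(2 \cdot 0 \left(-3\right),-16 \right)}} = \frac{1}{\left(-3\right) 6 \left(6 - 23\right) + \frac{1}{8} \left(-16\right)} = \frac{1}{\left(-3\right) 6 \left(-17\right) - 2} = \frac{1}{306 - 2} = \frac{1}{304}$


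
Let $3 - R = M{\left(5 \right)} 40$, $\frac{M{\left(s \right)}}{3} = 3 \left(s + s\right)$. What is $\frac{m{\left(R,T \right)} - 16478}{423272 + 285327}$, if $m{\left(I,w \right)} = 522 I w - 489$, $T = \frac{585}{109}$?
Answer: $- \frac{10094177}{708599} \approx -14.245$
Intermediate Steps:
$M{\left(s \right)} = 18 s$ ($M{\left(s \right)} = 3 \cdot 3 \left(s + s\right) = 3 \cdot 3 \cdot 2 s = 3 \cdot 6 s = 18 s$)
$T = \frac{585}{109}$ ($T = 585 \cdot \frac{1}{109} = \frac{585}{109} \approx 5.367$)
$R = -3597$ ($R = 3 - 18 \cdot 5 \cdot 40 = 3 - 90 \cdot 40 = 3 - 3600 = -3597$)
$m{\left(I,w \right)} = -489 + 522 I w$ ($m{\left(I,w \right)} = 522 I w - 489 = -489 + 522 I w$)
$\frac{m{\left(R,T \right)} - 16478}{423272 + 285327} = \frac{\left(-489 + 522 \left(-3597\right) \frac{585}{109}\right) - 16478}{423272 + 285327} = \frac{\left(-489 - 10077210\right) - 16478}{708599} = \left(-10077699 - 16478\right) \frac{1}{708599} = \left(-10094177\right) \frac{1}{708599} = - \frac{10094177}{708599}$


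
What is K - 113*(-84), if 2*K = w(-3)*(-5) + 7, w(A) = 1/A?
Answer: 28489/3 ≈ 9496.3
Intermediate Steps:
K = 13/3 (K = (-5/(-3) + 7)/2 = (-1/3*(-5) + 7)/2 = (5/3 + 7)/2 = (1/2)*(26/3) = 13/3 ≈ 4.3333)
K - 113*(-84) = 13/3 - 113*(-84) = 13/3 + 9492 = 28489/3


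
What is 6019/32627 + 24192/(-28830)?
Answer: -102630769/156772735 ≈ -0.65465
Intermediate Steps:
6019/32627 + 24192/(-28830) = 6019*(1/32627) + 24192*(-1/28830) = 6019/32627 - 4032/4805 = -102630769/156772735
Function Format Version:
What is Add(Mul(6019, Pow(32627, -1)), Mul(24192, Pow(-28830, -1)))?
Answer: Rational(-102630769, 156772735) ≈ -0.65465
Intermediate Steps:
Add(Mul(6019, Pow(32627, -1)), Mul(24192, Pow(-28830, -1))) = Add(Mul(6019, Rational(1, 32627)), Mul(24192, Rational(-1, 28830))) = Add(Rational(6019, 32627), Rational(-4032, 4805)) = Rational(-102630769, 156772735)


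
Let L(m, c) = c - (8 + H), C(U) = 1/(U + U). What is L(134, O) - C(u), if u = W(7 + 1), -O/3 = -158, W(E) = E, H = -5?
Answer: 7535/16 ≈ 470.94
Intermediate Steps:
O = 474 (O = -3*(-158) = 474)
u = 8 (u = 7 + 1 = 8)
C(U) = 1/(2*U)
L(m, c) = -3 + c (L(m, c) = c - (8 - 5) = c - 1*3 = c - 3 = -3 + c)
L(134, O) - C(u) = (-3 + 474) - 1/(2*8) = 471 - 1/(2*8) = 471 - 1*1/16 = 471 - 1/16 = 7535/16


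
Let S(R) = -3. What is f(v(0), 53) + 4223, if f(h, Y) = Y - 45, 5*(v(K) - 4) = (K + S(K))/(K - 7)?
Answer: 4231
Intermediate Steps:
v(K) = 4 + (-3 + K)/(5*(-7 + K)) (v(K) = 4 + ((K - 3)/(K - 7))/5 = 4 + ((-3 + K)/(-7 + K))/5 = 4 + (-3 + K)/(5*(-7 + K)))
f(h, Y) = -45 + Y
f(v(0), 53) + 4223 = (-45 + 53) + 4223 = 8 + 4223 = 4231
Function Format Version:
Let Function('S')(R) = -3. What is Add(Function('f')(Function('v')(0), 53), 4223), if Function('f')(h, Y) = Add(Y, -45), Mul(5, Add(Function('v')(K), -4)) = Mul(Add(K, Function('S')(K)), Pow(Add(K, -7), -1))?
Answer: 4231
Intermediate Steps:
Function('v')(K) = Add(4, Mul(Rational(1, 5), Pow(Add(-7, K), -1), Add(-3, K))) (Function('v')(K) = Add(4, Mul(Rational(1, 5), Mul(Add(K, -3), Pow(Add(K, -7), -1)))) = Add(4, Mul(Rational(1, 5), Mul(Add(-3, K), Pow(Add(-7, K), -1)))) = Add(4, Mul(Rational(1, 5), Mul(Pow(Add(-7, K), -1), Add(-3, K)))) = Add(4, Mul(Rational(1, 5), Pow(Add(-7, K), -1), Add(-3, K))))
Function('f')(h, Y) = Add(-45, Y)
Add(Function('f')(Function('v')(0), 53), 4223) = Add(Add(-45, 53), 4223) = Add(8, 4223) = 4231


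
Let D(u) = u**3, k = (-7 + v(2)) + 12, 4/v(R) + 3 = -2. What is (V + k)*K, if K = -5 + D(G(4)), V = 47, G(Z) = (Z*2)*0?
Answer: -256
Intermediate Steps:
v(R) = -4/5 (v(R) = 4/(-3 - 2) = 4/(-5) = 4*(-1/5) = -4/5)
k = 21/5 (k = (-7 - 4/5) + 12 = -39/5 + 12 = 21/5 ≈ 4.2000)
G(Z) = 0 (G(Z) = (2*Z)*0 = 0)
K = -5 (K = -5 + 0**3 = -5 + 0 = -5)
(V + k)*K = (47 + 21/5)*(-5) = (256/5)*(-5) = -256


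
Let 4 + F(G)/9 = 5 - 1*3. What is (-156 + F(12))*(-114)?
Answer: 19836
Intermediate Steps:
F(G) = -18 (F(G) = -36 + 9*(5 - 1*3) = -36 + 9*(5 - 3) = -36 + 9*2 = -36 + 18 = -18)
(-156 + F(12))*(-114) = (-156 - 18)*(-114) = -174*(-114) = 19836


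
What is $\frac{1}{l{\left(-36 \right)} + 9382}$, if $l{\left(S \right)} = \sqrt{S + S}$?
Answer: $\frac{4691}{44010998} - \frac{3 i \sqrt{2}}{44010998} \approx 0.00010659 - 9.64 \cdot 10^{-8} i$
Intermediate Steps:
$l{\left(S \right)} = \sqrt{2} \sqrt{S}$ ($l{\left(S \right)} = \sqrt{2 S} = \sqrt{2} \sqrt{S}$)
$\frac{1}{l{\left(-36 \right)} + 9382} = \frac{1}{\sqrt{2} \sqrt{-36} + 9382} = \frac{1}{\sqrt{2} \cdot 6 i + 9382} = \frac{1}{6 i \sqrt{2} + 9382} = \frac{1}{9382 + 6 i \sqrt{2}}$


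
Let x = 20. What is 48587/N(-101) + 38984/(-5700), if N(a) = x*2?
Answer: 13769327/11400 ≈ 1207.8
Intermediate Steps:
N(a) = 40 (N(a) = 20*2 = 40)
48587/N(-101) + 38984/(-5700) = 48587/40 + 38984/(-5700) = 48587*(1/40) + 38984*(-1/5700) = 48587/40 - 9746/1425 = 13769327/11400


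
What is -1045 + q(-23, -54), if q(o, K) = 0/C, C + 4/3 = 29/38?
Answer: -1045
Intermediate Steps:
C = -65/114 (C = -4/3 + 29/38 = -65/114 ≈ -0.57018)
q(o, K) = 0 (q(o, K) = 0/(-65/114) = 0*(-114/65) = 0)
-1045 + q(-23, -54) = -1045 + 0 = -1045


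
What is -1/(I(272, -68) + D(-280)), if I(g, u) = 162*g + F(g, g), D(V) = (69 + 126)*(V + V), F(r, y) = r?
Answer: 1/64864 ≈ 1.5417e-5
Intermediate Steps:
D(V) = 390*V (D(V) = 195*(2*V) = 390*V)
I(g, u) = 163*g (I(g, u) = 162*g + g = 163*g)
-1/(I(272, -68) + D(-280)) = -1/(163*272 + 390*(-280)) = -1/(44336 - 109200) = -1/(-64864) = -1*(-1/64864) = 1/64864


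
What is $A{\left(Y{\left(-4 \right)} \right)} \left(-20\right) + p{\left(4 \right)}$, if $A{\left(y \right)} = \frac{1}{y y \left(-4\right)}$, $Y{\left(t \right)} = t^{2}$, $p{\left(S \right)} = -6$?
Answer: $- \frac{1531}{256} \approx -5.9805$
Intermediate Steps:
$A{\left(y \right)} = - \frac{1}{4 y^{2}}$ ($A{\left(y \right)} = \frac{1}{y^{2} \left(-4\right)} = \frac{1}{\left(-4\right) y^{2}} = - \frac{1}{4 y^{2}}$)
$A{\left(Y{\left(-4 \right)} \right)} \left(-20\right) + p{\left(4 \right)} = - \frac{1}{4 \cdot 256} \left(-20\right) - 6 = \left(- \frac{1}{4}\right) \frac{1}{256} \left(-20\right) - 6 = \left(- \frac{1}{1024}\right) \left(-20\right) - 6 = \frac{5}{256} - 6 = - \frac{1531}{256}$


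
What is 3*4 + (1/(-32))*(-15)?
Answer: 399/32 ≈ 12.469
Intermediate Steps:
3*4 + (1/(-32))*(-15) = 12 + (1*(-1/32))*(-15) = 12 - 1/32*(-15) = 12 + 15/32 = 399/32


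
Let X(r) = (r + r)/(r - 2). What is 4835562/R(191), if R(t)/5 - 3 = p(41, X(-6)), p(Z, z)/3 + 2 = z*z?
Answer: 6447416/25 ≈ 2.5790e+5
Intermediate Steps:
X(r) = 2*r/(-2 + r) (X(r) = (2*r)/(-2 + r) = 2*r/(-2 + r))
p(Z, z) = -6 + 3*z² (p(Z, z) = -6 + 3*(z*z) = -6 + 3*z²)
R(t) = 75/4 (R(t) = 15 + 5*(-6 + 3*(2*(-6)/(-2 - 6))²) = 15 + 5*(-6 + 3*(2*(-6)/(-8))²) = 15 + 5*(-6 + 3*(2*(-6)*(-⅛))²) = 15 + 5*(-6 + 3*(3/2)²) = 15 + 5*(-6 + 3*(9/4)) = 15 + 5*(-6 + 27/4) = 15 + 5*(¾) = 15 + 15/4 = 75/4)
4835562/R(191) = 4835562/(75/4) = 4835562*(4/75) = 6447416/25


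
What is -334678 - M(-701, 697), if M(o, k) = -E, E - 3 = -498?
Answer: -335173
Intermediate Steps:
E = -495 (E = 3 - 498 = -495)
M(o, k) = 495 (M(o, k) = -1*(-495) = 495)
-334678 - M(-701, 697) = -334678 - 1*495 = -334678 - 495 = -335173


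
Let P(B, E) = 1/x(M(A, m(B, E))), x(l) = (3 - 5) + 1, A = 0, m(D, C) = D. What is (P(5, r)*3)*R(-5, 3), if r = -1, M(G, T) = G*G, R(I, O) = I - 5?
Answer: 30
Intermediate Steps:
R(I, O) = -5 + I
M(G, T) = G²
x(l) = -1 (x(l) = -2 + 1 = -1)
P(B, E) = -1 (P(B, E) = 1/(-1) = -1)
(P(5, r)*3)*R(-5, 3) = (-1*3)*(-5 - 5) = -3*(-10) = 30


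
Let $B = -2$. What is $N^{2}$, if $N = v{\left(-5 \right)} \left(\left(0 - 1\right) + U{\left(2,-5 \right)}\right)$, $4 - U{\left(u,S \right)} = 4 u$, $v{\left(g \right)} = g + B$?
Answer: $1225$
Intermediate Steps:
$v{\left(g \right)} = -2 + g$ ($v{\left(g \right)} = g - 2 = -2 + g$)
$U{\left(u,S \right)} = 4 - 4 u$
$N = 35$ ($N = \left(-2 - 5\right) \left(\left(0 - 1\right) + \left(4 - 8\right)\right) = - 7 \left(-1 + \left(4 - 8\right)\right) = - 7 \left(-1 - 4\right) = \left(-7\right) \left(-5\right) = 35$)
$N^{2} = 35^{2} = 1225$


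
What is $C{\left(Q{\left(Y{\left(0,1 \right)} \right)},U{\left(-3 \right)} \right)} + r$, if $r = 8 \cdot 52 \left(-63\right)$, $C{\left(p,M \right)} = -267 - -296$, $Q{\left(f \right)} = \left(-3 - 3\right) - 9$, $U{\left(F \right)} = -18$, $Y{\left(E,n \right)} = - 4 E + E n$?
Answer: $-26179$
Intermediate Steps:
$Q{\left(f \right)} = -15$ ($Q{\left(f \right)} = -6 - 9 = -15$)
$C{\left(p,M \right)} = 29$ ($C{\left(p,M \right)} = -267 + 296 = 29$)
$r = -26208$ ($r = 416 \left(-63\right) = -26208$)
$C{\left(Q{\left(Y{\left(0,1 \right)} \right)},U{\left(-3 \right)} \right)} + r = 29 - 26208 = -26179$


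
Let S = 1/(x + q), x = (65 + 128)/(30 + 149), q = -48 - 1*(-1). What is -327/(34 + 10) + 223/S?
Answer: -80713173/7876 ≈ -10248.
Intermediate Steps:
q = -47 (q = -48 + 1 = -47)
x = 193/179 ≈ 1.0782
S = -179/8220 (S = 1/(193/179 - 47) = 1/(-8220/179) = -179/8220 ≈ -0.021776)
-327/(34 + 10) + 223/S = -327/(34 + 10) + 223/(-179/8220) = -327/44 + 223*(-8220/179) = -327*1/44 - 1833060/179 = -327/44 - 1833060/179 = -80713173/7876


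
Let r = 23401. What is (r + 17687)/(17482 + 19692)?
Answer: 20544/18587 ≈ 1.1053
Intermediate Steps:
(r + 17687)/(17482 + 19692) = (23401 + 17687)/(17482 + 19692) = 41088/37174 = 41088*(1/37174) = 20544/18587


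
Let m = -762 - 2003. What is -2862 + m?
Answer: -5627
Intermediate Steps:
m = -2765
-2862 + m = -2862 - 2765 = -5627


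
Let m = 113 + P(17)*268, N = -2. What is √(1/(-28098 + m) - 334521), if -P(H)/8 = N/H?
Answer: I*√74354552316765098/471457 ≈ 578.38*I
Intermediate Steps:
P(H) = 16/H (P(H) = -(-16)/H = 16/H)
m = 6209/17 (m = 113 + (16/17)*268 = 113 + 4288/17 = 6209/17 ≈ 365.24)
√(1/(-28098 + m) - 334521) = √(1/(-28098 + 6209/17) - 334521) = √(1/(-471457/17) - 334521) = √(-17/471457 - 334521) = √(-157712267114/471457) = I*√74354552316765098/471457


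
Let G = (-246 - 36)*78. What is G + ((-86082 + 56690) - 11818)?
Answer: -63206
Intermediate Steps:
G = -21996 (G = -282*78 = -21996)
G + ((-86082 + 56690) - 11818) = -21996 + ((-86082 + 56690) - 11818) = -21996 + (-29392 - 11818) = -21996 - 41210 = -63206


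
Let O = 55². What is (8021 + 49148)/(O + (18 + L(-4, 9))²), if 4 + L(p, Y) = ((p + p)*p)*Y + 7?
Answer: 57169/98506 ≈ 0.58036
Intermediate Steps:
O = 3025
L(p, Y) = 3 + 2*Y*p² (L(p, Y) = -4 + (((p + p)*p)*Y + 7) = -4 + (((2*p)*p)*Y + 7) = -4 + ((2*p²)*Y + 7) = -4 + (2*Y*p² + 7) = -4 + (7 + 2*Y*p²) = 3 + 2*Y*p²)
(8021 + 49148)/(O + (18 + L(-4, 9))²) = (8021 + 49148)/(3025 + (18 + (3 + 2*9*(-4)²))²) = 57169/(3025 + (18 + (3 + 2*9*16))²) = 57169/(3025 + (18 + (3 + 288))²) = 57169/(3025 + (18 + 291)²) = 57169/(3025 + 309²) = 57169/(3025 + 95481) = 57169/98506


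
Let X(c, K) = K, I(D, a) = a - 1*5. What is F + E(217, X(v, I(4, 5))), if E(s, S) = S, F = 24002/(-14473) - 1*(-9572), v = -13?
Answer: 138511554/14473 ≈ 9570.3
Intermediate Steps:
I(D, a) = -5 + a (I(D, a) = a - 5 = -5 + a)
F = 138511554/14473 (F = 24002*(-1/14473) + 9572 = -24002/14473 + 9572 = 138511554/14473 ≈ 9570.3)
F + E(217, X(v, I(4, 5))) = 138511554/14473 + (-5 + 5) = 138511554/14473 + 0 = 138511554/14473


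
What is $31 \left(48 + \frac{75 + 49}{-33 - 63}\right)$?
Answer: $\frac{34751}{24} \approx 1448.0$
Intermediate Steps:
$31 \left(48 + \frac{75 + 49}{-33 - 63}\right) = 31 \left(48 + \frac{124}{-96}\right) = 31 \left(48 + 124 \left(- \frac{1}{96}\right)\right) = 31 \left(48 - \frac{31}{24}\right) = 31 \cdot \frac{1121}{24} = \frac{34751}{24}$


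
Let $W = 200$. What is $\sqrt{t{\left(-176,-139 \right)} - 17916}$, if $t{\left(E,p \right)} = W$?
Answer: $2 i \sqrt{4429} \approx 133.1 i$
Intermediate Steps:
$t{\left(E,p \right)} = 200$
$\sqrt{t{\left(-176,-139 \right)} - 17916} = \sqrt{200 - 17916} = \sqrt{-17716} = 2 i \sqrt{4429}$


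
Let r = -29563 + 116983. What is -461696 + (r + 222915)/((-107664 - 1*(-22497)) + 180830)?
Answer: -44166914113/95663 ≈ -4.6169e+5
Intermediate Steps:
r = 87420
-461696 + (r + 222915)/((-107664 - 1*(-22497)) + 180830) = -461696 + (87420 + 222915)/((-107664 - 1*(-22497)) + 180830) = -461696 + 310335/((-107664 + 22497) + 180830) = -461696 + 310335/(-85167 + 180830) = -461696 + 310335/95663 = -44166914113/95663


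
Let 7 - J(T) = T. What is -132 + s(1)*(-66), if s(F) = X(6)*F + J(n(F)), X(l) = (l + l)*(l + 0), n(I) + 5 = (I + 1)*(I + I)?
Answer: -5412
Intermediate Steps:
n(I) = -5 + 2*I*(1 + I) (n(I) = -5 + (I + 1)*(I + I) = -5 + (1 + I)*(2*I) = -5 + 2*I*(1 + I))
J(T) = 7 - T
X(l) = 2*l**2 (X(l) = (2*l)*l = 2*l**2)
s(F) = 12 - 2*F**2 + 70*F (s(F) = (2*6**2)*F + (7 - (-5 + 2*F + 2*F**2)) = (2*36)*F + (7 + (5 - 2*F - 2*F**2)) = 72*F + (12 - 2*F - 2*F**2) = 12 - 2*F**2 + 70*F)
-132 + s(1)*(-66) = -132 + (12 - 2*1**2 + 70*1)*(-66) = -132 + (12 - 2*1 + 70)*(-66) = -132 + (12 - 2 + 70)*(-66) = -132 + 80*(-66) = -132 - 5280 = -5412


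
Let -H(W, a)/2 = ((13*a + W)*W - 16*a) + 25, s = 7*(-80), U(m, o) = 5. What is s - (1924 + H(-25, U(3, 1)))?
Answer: -4594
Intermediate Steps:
s = -560
H(W, a) = -50 + 32*a - 2*W*(W + 13*a) (H(W, a) = -2*(((13*a + W)*W - 16*a) + 25) = -2*(((W + 13*a)*W - 16*a) + 25) = -2*((W*(W + 13*a) - 16*a) + 25) = -2*((-16*a + W*(W + 13*a)) + 25) = -2*(25 - 16*a + W*(W + 13*a)) = -50 + 32*a - 2*W*(W + 13*a))
s - (1924 + H(-25, U(3, 1))) = -560 - (1924 + (-50 - 2*(-25)² + 32*5 - 26*(-25)*5)) = -560 - (1924 + (-50 - 2*625 + 160 + 3250)) = -560 - (1924 + (-50 - 1250 + 160 + 3250)) = -560 - (1924 + 2110) = -560 - 1*4034 = -560 - 4034 = -4594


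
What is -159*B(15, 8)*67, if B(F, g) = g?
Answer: -85224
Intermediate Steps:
-159*B(15, 8)*67 = -159*8*67 = -1272*67 = -85224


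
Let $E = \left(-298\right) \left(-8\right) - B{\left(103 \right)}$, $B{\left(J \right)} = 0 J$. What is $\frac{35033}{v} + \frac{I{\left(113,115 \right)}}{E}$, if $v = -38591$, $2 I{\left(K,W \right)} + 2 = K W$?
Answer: $\frac{2244131}{1234912} \approx 1.8172$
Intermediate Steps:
$I{\left(K,W \right)} = -1 + \frac{K W}{2}$
$B{\left(J \right)} = 0$
$E = 2384$ ($E = \left(-298\right) \left(-8\right) - 0 = 2384 + 0 = 2384$)
$\frac{35033}{v} + \frac{I{\left(113,115 \right)}}{E} = \frac{35033}{-38591} + \frac{-1 + \frac{1}{2} \cdot 113 \cdot 115}{2384} = 35033 \left(- \frac{1}{38591}\right) + \left(-1 + \frac{12995}{2}\right) \frac{1}{2384} = - \frac{35033}{38591} + \frac{12993}{2} \cdot \frac{1}{2384} = - \frac{35033}{38591} + \frac{12993}{4768} = \frac{2244131}{1234912}$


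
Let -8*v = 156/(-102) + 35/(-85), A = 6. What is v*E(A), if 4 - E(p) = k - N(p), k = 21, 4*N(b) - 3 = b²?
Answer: -957/544 ≈ -1.7592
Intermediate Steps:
N(b) = ¾ + b²/4
E(p) = -65/4 + p²/4 (E(p) = 4 - (21 - (¾ + p²/4)) = 4 - (21 + (-¾ - p²/4)) = 4 - (81/4 - p²/4) = 4 + (-81/4 + p²/4) = -65/4 + p²/4)
v = 33/136 (v = -(156/(-102) + 35/(-85))/8 = -(156*(-1/102) + 35*(-1/85))/8 = -(-26/17 - 7/17)/8 = -⅛*(-33/17) = 33/136 ≈ 0.24265)
v*E(A) = 33*(-65/4 + (¼)*6²)/136 = 33*(-65/4 + (¼)*36)/136 = 33*(-65/4 + 9)/136 = (33/136)*(-29/4) = -957/544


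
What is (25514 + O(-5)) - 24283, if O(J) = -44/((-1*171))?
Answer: 210545/171 ≈ 1231.3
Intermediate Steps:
O(J) = 44/171 (O(J) = -44/(-171) = -44*(-1/171) = 44/171)
(25514 + O(-5)) - 24283 = (25514 + 44/171) - 24283 = 4362938/171 - 24283 = 210545/171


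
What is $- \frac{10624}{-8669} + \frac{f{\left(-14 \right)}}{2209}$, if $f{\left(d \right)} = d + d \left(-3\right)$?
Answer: $\frac{23711148}{19149821} \approx 1.2382$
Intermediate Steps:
$f{\left(d \right)} = - 2 d$ ($f{\left(d \right)} = d - 3 d = - 2 d$)
$- \frac{10624}{-8669} + \frac{f{\left(-14 \right)}}{2209} = - \frac{10624}{-8669} + \frac{\left(-2\right) \left(-14\right)}{2209} = \left(-10624\right) \left(- \frac{1}{8669}\right) + 28 \cdot \frac{1}{2209} = \frac{10624}{8669} + \frac{28}{2209} = \frac{23711148}{19149821}$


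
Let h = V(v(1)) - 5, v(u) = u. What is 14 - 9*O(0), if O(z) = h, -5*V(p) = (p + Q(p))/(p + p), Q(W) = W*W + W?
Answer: 617/10 ≈ 61.700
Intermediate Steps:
Q(W) = W + W² (Q(W) = W² + W = W + W²)
V(p) = -(p + p*(1 + p))/(10*p) (V(p) = -(p + p*(1 + p))/(5*(p + p)) = -(p + p*(1 + p))/(5*(2*p)) = -(p + p*(1 + p))*1/(2*p)/5 = -(p + p*(1 + p))/(10*p))
h = -53/10 (h = (-⅕ - ⅒*1) - 5 = (-⅕ - ⅒) - 5 = -3/10 - 5 = -53/10 ≈ -5.3000)
O(z) = -53/10
14 - 9*O(0) = 14 - 9*(-53/10) = 14 + 477/10 = 617/10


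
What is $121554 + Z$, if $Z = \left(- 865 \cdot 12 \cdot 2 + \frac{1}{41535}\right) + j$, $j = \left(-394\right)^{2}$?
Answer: $\frac{10634206051}{41535} \approx 2.5603 \cdot 10^{5}$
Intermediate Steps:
$j = 155236$
$Z = \frac{5585460661}{41535}$ ($Z = \left(- 865 \cdot 12 \cdot 2 + \frac{1}{41535}\right) + 155236 = \left(\left(-865\right) 24 + \frac{1}{41535}\right) + 155236 = \left(-20760 + \frac{1}{41535}\right) + 155236 = - \frac{862266599}{41535} + 155236 = \frac{5585460661}{41535} \approx 1.3448 \cdot 10^{5}$)
$121554 + Z = 121554 + \frac{5585460661}{41535} = \frac{10634206051}{41535}$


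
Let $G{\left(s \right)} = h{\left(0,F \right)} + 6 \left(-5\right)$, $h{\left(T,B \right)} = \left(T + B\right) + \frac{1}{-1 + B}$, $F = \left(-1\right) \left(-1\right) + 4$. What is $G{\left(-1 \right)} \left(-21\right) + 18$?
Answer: $\frac{2151}{4} \approx 537.75$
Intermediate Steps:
$F = 5$ ($F = 1 + 4 = 5$)
$h{\left(T,B \right)} = B + T + \frac{1}{-1 + B}$ ($h{\left(T,B \right)} = \left(B + T\right) + \frac{1}{-1 + B} = B + T + \frac{1}{-1 + B}$)
$G{\left(s \right)} = - \frac{99}{4}$ ($G{\left(s \right)} = \frac{1 + 5^{2} - 5 - 0 + 5 \cdot 0}{-1 + 5} + 6 \left(-5\right) = \frac{1 + 25 - 5 + 0 + 0}{4} - 30 = \frac{1}{4} \cdot 21 - 30 = \frac{21}{4} - 30 = - \frac{99}{4}$)
$G{\left(-1 \right)} \left(-21\right) + 18 = \left(- \frac{99}{4}\right) \left(-21\right) + 18 = \frac{2079}{4} + 18 = \frac{2151}{4}$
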